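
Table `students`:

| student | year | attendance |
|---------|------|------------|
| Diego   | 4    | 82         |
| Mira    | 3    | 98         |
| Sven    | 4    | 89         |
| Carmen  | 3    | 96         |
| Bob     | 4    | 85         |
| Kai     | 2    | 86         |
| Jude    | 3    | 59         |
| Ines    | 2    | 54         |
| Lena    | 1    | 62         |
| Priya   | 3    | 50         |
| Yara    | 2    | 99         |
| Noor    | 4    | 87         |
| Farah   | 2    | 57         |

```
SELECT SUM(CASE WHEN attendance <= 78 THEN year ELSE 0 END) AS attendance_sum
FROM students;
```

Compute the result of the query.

student=Diego: ✗
student=Mira: ✗
student=Sven: ✗
student=Carmen: ✗
student=Bob: ✗
student=Kai: ✗
student=Jude: ✓ → 3
student=Ines: ✓ → 2
student=Lena: ✓ → 1
student=Priya: ✓ → 3
student=Yara: ✗
student=Noor: ✗
student=Farah: ✓ → 2
attendance_sum = 3 + 2 + 1 + 3 + 2 = 11

11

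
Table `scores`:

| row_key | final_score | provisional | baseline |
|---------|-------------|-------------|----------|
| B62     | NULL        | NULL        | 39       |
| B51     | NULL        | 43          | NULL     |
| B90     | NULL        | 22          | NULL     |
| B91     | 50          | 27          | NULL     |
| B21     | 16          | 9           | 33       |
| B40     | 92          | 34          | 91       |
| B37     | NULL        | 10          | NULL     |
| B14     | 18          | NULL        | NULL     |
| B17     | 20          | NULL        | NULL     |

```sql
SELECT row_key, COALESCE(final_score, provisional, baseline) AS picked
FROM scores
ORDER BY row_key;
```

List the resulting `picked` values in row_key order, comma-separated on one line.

18, 20, 16, 10, 92, 43, 39, 22, 50

row_key=B14: final_score=18 → 18
row_key=B17: final_score=20 → 20
row_key=B21: final_score=16 → 16
row_key=B37: final_score=NULL, provisional=10 → 10
row_key=B40: final_score=92 → 92
row_key=B51: final_score=NULL, provisional=43 → 43
row_key=B62: final_score=NULL, provisional=NULL, baseline=39 → 39
row_key=B90: final_score=NULL, provisional=22 → 22
row_key=B91: final_score=50 → 50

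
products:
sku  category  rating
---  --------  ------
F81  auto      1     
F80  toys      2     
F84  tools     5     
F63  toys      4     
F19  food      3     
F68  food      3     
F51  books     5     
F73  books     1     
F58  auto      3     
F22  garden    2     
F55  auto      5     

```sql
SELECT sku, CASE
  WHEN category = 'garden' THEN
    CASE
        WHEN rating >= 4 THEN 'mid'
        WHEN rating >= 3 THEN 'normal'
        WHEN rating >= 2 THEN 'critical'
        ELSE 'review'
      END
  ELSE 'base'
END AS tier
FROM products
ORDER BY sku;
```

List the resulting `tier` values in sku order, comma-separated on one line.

base, critical, base, base, base, base, base, base, base, base, base

sku=F19: category='food' → outer ELSE → base
sku=F22: category='garden' → inner[rating >= 2] → critical
sku=F51: category='books' → outer ELSE → base
sku=F55: category='auto' → outer ELSE → base
sku=F58: category='auto' → outer ELSE → base
sku=F63: category='toys' → outer ELSE → base
sku=F68: category='food' → outer ELSE → base
sku=F73: category='books' → outer ELSE → base
sku=F80: category='toys' → outer ELSE → base
sku=F81: category='auto' → outer ELSE → base
sku=F84: category='tools' → outer ELSE → base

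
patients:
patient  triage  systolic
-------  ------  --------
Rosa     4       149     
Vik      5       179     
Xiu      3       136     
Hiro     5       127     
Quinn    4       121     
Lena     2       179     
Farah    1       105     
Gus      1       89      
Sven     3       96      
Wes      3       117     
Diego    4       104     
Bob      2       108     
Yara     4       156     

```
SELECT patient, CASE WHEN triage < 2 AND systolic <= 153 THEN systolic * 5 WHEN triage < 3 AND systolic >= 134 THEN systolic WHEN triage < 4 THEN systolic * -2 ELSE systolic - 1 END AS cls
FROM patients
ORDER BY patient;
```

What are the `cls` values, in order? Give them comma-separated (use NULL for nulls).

patient=Bob: triage < 4 → -216
patient=Diego: ELSE → 103
patient=Farah: triage < 2 AND systolic <= 153 → 525
patient=Gus: triage < 2 AND systolic <= 153 → 445
patient=Hiro: ELSE → 126
patient=Lena: triage < 3 AND systolic >= 134 → 179
patient=Quinn: ELSE → 120
patient=Rosa: ELSE → 148
patient=Sven: triage < 4 → -192
patient=Vik: ELSE → 178
patient=Wes: triage < 4 → -234
patient=Xiu: triage < 4 → -272
patient=Yara: ELSE → 155

-216, 103, 525, 445, 126, 179, 120, 148, -192, 178, -234, -272, 155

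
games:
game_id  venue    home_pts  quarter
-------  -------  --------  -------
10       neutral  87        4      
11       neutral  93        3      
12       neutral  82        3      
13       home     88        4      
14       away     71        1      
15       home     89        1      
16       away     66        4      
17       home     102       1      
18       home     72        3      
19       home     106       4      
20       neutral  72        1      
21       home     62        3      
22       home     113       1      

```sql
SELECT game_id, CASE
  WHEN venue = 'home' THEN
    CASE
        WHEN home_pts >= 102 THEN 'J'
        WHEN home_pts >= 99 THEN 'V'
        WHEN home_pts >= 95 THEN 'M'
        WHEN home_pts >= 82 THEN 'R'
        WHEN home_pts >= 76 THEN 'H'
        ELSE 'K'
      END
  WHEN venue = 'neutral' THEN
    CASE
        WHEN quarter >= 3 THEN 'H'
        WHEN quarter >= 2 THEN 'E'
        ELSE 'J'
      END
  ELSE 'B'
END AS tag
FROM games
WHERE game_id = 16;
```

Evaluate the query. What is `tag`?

game_id = 16: venue=away, home_pts=66, quarter=4.
venue='away' → outer ELSE → B

B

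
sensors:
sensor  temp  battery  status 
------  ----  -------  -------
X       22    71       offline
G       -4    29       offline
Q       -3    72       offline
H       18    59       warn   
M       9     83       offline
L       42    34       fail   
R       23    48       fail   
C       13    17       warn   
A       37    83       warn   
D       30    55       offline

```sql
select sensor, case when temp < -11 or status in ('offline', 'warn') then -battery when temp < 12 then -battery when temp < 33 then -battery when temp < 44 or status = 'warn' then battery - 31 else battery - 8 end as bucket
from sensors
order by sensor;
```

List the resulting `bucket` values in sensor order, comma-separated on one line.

sensor=A: temp < -11 or status in ('offline', 'warn') → -83
sensor=C: temp < -11 or status in ('offline', 'warn') → -17
sensor=D: temp < -11 or status in ('offline', 'warn') → -55
sensor=G: temp < -11 or status in ('offline', 'warn') → -29
sensor=H: temp < -11 or status in ('offline', 'warn') → -59
sensor=L: temp < 44 or status = 'warn' → 3
sensor=M: temp < -11 or status in ('offline', 'warn') → -83
sensor=Q: temp < -11 or status in ('offline', 'warn') → -72
sensor=R: temp < 33 → -48
sensor=X: temp < -11 or status in ('offline', 'warn') → -71

-83, -17, -55, -29, -59, 3, -83, -72, -48, -71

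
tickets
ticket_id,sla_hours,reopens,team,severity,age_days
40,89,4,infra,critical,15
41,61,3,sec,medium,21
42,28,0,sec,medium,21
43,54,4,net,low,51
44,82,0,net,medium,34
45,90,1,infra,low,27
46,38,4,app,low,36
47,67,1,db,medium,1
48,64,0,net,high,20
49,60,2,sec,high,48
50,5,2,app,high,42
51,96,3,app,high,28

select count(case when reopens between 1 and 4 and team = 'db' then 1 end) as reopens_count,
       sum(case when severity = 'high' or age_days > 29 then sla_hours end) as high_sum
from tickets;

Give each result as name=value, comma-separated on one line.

[reopens_count: reopens between 1 and 4 and team = 'db']
ticket_id=40: ✗
ticket_id=41: ✗
ticket_id=42: ✗
ticket_id=43: ✗
ticket_id=44: ✗
ticket_id=45: ✗
ticket_id=46: ✗
ticket_id=47: ✓ → 1
ticket_id=48: ✗
ticket_id=49: ✗
ticket_id=50: ✗
ticket_id=51: ✗
reopens_count = COUNT(1) = 1
—
[high_sum: severity = 'high' or age_days > 29]
ticket_id=40: ✗
ticket_id=41: ✗
ticket_id=42: ✗
ticket_id=43: ✓ → 54
ticket_id=44: ✓ → 82
ticket_id=45: ✗
ticket_id=46: ✓ → 38
ticket_id=47: ✗
ticket_id=48: ✓ → 64
ticket_id=49: ✓ → 60
ticket_id=50: ✓ → 5
ticket_id=51: ✓ → 96
high_sum = 54 + 82 + 38 + 64 + 60 + 5 + 96 = 399

reopens_count=1, high_sum=399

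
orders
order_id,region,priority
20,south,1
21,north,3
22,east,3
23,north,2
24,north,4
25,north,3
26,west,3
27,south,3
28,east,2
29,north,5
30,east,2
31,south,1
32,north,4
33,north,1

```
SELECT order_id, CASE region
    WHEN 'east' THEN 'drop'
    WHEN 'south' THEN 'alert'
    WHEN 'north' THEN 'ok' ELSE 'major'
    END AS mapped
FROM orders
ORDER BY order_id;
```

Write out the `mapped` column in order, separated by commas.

alert, ok, drop, ok, ok, ok, major, alert, drop, ok, drop, alert, ok, ok

order_id=20: region='south' → alert
order_id=21: region='north' → ok
order_id=22: region='east' → drop
order_id=23: region='north' → ok
order_id=24: region='north' → ok
order_id=25: region='north' → ok
order_id=26: ELSE → major
order_id=27: region='south' → alert
order_id=28: region='east' → drop
order_id=29: region='north' → ok
order_id=30: region='east' → drop
order_id=31: region='south' → alert
order_id=32: region='north' → ok
order_id=33: region='north' → ok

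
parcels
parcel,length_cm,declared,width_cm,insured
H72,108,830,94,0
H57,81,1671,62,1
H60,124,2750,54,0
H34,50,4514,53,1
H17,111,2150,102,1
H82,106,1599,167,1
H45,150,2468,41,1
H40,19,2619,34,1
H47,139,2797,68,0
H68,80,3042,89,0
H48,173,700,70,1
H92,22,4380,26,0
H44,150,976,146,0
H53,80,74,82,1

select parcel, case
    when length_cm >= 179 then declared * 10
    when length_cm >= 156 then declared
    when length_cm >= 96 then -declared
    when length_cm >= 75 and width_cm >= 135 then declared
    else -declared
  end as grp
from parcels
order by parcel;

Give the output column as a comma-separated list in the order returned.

-2150, -4514, -2619, -976, -2468, -2797, 700, -74, -1671, -2750, -3042, -830, -1599, -4380

parcel=H17: length_cm >= 96 → -2150
parcel=H34: ELSE → -4514
parcel=H40: ELSE → -2619
parcel=H44: length_cm >= 96 → -976
parcel=H45: length_cm >= 96 → -2468
parcel=H47: length_cm >= 96 → -2797
parcel=H48: length_cm >= 156 → 700
parcel=H53: ELSE → -74
parcel=H57: ELSE → -1671
parcel=H60: length_cm >= 96 → -2750
parcel=H68: ELSE → -3042
parcel=H72: length_cm >= 96 → -830
parcel=H82: length_cm >= 96 → -1599
parcel=H92: ELSE → -4380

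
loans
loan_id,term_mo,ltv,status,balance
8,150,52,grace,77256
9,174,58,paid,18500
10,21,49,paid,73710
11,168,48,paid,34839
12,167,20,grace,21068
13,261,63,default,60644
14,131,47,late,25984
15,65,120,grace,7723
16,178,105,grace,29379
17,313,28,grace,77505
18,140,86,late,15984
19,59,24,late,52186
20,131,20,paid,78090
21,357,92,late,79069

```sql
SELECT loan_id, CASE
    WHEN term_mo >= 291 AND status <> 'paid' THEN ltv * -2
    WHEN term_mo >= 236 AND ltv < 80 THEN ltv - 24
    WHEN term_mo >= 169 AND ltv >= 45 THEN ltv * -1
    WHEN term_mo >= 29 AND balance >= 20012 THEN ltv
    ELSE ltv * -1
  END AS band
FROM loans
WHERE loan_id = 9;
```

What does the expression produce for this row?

loan_id = 9: term_mo=174, ltv=58, status=paid, balance=18500.
term_mo >= 291 AND status <> 'paid' → false
term_mo >= 236 AND ltv < 80 → false
term_mo >= 169 AND ltv >= 45 → true → -58

-58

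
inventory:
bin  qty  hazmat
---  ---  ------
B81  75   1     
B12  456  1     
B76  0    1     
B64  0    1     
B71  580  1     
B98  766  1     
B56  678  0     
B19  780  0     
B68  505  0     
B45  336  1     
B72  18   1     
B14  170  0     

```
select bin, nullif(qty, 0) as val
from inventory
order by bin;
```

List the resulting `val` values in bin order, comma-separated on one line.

bin=B12: qty=456 vs 0: differ → 456
bin=B14: qty=170 vs 0: differ → 170
bin=B19: qty=780 vs 0: differ → 780
bin=B45: qty=336 vs 0: differ → 336
bin=B56: qty=678 vs 0: differ → 678
bin=B64: qty=0 vs 0: equal → NULL
bin=B68: qty=505 vs 0: differ → 505
bin=B71: qty=580 vs 0: differ → 580
bin=B72: qty=18 vs 0: differ → 18
bin=B76: qty=0 vs 0: equal → NULL
bin=B81: qty=75 vs 0: differ → 75
bin=B98: qty=766 vs 0: differ → 766

456, 170, 780, 336, 678, NULL, 505, 580, 18, NULL, 75, 766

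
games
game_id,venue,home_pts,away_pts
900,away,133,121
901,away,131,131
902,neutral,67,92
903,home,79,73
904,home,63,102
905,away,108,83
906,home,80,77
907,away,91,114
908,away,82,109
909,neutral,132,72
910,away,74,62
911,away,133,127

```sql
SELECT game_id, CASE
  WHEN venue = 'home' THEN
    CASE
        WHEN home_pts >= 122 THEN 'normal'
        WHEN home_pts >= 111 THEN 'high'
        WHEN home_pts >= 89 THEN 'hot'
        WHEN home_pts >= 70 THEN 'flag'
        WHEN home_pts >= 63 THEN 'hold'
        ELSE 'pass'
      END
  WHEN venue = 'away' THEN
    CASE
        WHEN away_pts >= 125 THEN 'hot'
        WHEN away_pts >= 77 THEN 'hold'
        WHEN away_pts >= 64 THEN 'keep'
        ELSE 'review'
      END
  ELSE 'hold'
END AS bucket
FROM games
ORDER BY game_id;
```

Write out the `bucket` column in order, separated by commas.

hold, hot, hold, flag, hold, hold, flag, hold, hold, hold, review, hot

game_id=900: venue='away' → inner[away_pts >= 77] → hold
game_id=901: venue='away' → inner[away_pts >= 125] → hot
game_id=902: venue='neutral' → outer ELSE → hold
game_id=903: venue='home' → inner[home_pts >= 70] → flag
game_id=904: venue='home' → inner[home_pts >= 63] → hold
game_id=905: venue='away' → inner[away_pts >= 77] → hold
game_id=906: venue='home' → inner[home_pts >= 70] → flag
game_id=907: venue='away' → inner[away_pts >= 77] → hold
game_id=908: venue='away' → inner[away_pts >= 77] → hold
game_id=909: venue='neutral' → outer ELSE → hold
game_id=910: venue='away' → inner[ELSE] → review
game_id=911: venue='away' → inner[away_pts >= 125] → hot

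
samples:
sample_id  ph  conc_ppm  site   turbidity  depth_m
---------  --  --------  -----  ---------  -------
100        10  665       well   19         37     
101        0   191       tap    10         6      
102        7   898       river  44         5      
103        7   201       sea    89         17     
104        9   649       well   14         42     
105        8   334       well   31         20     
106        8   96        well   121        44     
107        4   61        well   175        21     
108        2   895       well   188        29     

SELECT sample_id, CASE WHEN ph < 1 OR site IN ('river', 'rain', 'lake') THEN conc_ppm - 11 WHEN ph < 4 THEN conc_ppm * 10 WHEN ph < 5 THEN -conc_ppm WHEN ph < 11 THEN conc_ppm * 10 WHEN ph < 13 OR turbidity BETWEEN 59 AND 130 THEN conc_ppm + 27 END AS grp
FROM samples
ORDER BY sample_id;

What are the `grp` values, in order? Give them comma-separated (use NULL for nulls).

sample_id=100: ph < 11 → 6650
sample_id=101: ph < 1 OR site IN ('river', 'rain', 'lake') → 180
sample_id=102: ph < 1 OR site IN ('river', 'rain', 'lake') → 887
sample_id=103: ph < 11 → 2010
sample_id=104: ph < 11 → 6490
sample_id=105: ph < 11 → 3340
sample_id=106: ph < 11 → 960
sample_id=107: ph < 5 → -61
sample_id=108: ph < 4 → 8950

6650, 180, 887, 2010, 6490, 3340, 960, -61, 8950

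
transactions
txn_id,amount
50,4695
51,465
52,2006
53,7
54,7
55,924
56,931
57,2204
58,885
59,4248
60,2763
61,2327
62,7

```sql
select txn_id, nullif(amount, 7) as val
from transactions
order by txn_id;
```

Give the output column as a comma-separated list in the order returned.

4695, 465, 2006, NULL, NULL, 924, 931, 2204, 885, 4248, 2763, 2327, NULL

txn_id=50: amount=4695 vs 7: differ → 4695
txn_id=51: amount=465 vs 7: differ → 465
txn_id=52: amount=2006 vs 7: differ → 2006
txn_id=53: amount=7 vs 7: equal → NULL
txn_id=54: amount=7 vs 7: equal → NULL
txn_id=55: amount=924 vs 7: differ → 924
txn_id=56: amount=931 vs 7: differ → 931
txn_id=57: amount=2204 vs 7: differ → 2204
txn_id=58: amount=885 vs 7: differ → 885
txn_id=59: amount=4248 vs 7: differ → 4248
txn_id=60: amount=2763 vs 7: differ → 2763
txn_id=61: amount=2327 vs 7: differ → 2327
txn_id=62: amount=7 vs 7: equal → NULL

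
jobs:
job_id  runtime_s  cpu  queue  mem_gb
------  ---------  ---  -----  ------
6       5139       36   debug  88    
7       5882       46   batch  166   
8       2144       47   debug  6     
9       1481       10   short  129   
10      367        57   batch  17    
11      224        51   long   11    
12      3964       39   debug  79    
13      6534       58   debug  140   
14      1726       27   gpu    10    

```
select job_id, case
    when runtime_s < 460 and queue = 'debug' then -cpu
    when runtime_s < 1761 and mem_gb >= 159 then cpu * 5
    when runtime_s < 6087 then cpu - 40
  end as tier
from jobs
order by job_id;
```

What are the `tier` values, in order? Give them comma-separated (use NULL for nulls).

-4, 6, 7, -30, 17, 11, -1, NULL, -13

job_id=6: runtime_s < 6087 → -4
job_id=7: runtime_s < 6087 → 6
job_id=8: runtime_s < 6087 → 7
job_id=9: runtime_s < 6087 → -30
job_id=10: runtime_s < 6087 → 17
job_id=11: runtime_s < 6087 → 11
job_id=12: runtime_s < 6087 → -1
job_id=13: (no match → NULL) → NULL
job_id=14: runtime_s < 6087 → -13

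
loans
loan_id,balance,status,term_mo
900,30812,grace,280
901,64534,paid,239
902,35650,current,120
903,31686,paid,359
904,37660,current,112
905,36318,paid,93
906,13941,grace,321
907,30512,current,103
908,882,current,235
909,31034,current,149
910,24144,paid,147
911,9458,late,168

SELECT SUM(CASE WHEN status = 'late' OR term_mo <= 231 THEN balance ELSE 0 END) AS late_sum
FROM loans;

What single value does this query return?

loan_id=900: ✗
loan_id=901: ✗
loan_id=902: ✓ → 35650
loan_id=903: ✗
loan_id=904: ✓ → 37660
loan_id=905: ✓ → 36318
loan_id=906: ✗
loan_id=907: ✓ → 30512
loan_id=908: ✗
loan_id=909: ✓ → 31034
loan_id=910: ✓ → 24144
loan_id=911: ✓ → 9458
late_sum = 35650 + 37660 + 36318 + 30512 + 31034 + 24144 + 9458 = 204776

204776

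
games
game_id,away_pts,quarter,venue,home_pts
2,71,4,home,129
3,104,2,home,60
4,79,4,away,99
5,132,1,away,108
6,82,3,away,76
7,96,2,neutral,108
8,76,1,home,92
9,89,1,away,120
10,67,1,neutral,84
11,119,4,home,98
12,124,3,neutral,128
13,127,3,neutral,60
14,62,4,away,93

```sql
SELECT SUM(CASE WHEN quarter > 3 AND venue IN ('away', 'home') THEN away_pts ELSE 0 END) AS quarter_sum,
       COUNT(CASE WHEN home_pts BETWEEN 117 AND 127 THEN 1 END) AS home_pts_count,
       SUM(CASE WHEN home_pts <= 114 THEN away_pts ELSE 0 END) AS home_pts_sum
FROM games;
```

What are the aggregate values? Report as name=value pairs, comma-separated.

[quarter_sum: quarter > 3 AND venue IN ('away', 'home')]
game_id=2: ✓ → 71
game_id=3: ✗
game_id=4: ✓ → 79
game_id=5: ✗
game_id=6: ✗
game_id=7: ✗
game_id=8: ✗
game_id=9: ✗
game_id=10: ✗
game_id=11: ✓ → 119
game_id=12: ✗
game_id=13: ✗
game_id=14: ✓ → 62
quarter_sum = 71 + 79 + 119 + 62 = 331
—
[home_pts_count: home_pts BETWEEN 117 AND 127]
game_id=2: ✗
game_id=3: ✗
game_id=4: ✗
game_id=5: ✗
game_id=6: ✗
game_id=7: ✗
game_id=8: ✗
game_id=9: ✓ → 1
game_id=10: ✗
game_id=11: ✗
game_id=12: ✗
game_id=13: ✗
game_id=14: ✗
home_pts_count = COUNT(1) = 1
—
[home_pts_sum: home_pts <= 114]
game_id=2: ✗
game_id=3: ✓ → 104
game_id=4: ✓ → 79
game_id=5: ✓ → 132
game_id=6: ✓ → 82
game_id=7: ✓ → 96
game_id=8: ✓ → 76
game_id=9: ✗
game_id=10: ✓ → 67
game_id=11: ✓ → 119
game_id=12: ✗
game_id=13: ✓ → 127
game_id=14: ✓ → 62
home_pts_sum = 104 + 79 + 132 + 82 + 96 + 76 + 67 + 119 + 127 + 62 = 944

quarter_sum=331, home_pts_count=1, home_pts_sum=944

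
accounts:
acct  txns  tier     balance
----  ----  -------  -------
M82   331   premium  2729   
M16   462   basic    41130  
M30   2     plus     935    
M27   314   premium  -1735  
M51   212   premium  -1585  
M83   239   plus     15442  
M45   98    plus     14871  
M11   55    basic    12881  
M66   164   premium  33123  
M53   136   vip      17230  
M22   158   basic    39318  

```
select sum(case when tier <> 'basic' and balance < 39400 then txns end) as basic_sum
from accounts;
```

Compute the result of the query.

1496

acct=M82: ✓ → 331
acct=M16: ✗
acct=M30: ✓ → 2
acct=M27: ✓ → 314
acct=M51: ✓ → 212
acct=M83: ✓ → 239
acct=M45: ✓ → 98
acct=M11: ✗
acct=M66: ✓ → 164
acct=M53: ✓ → 136
acct=M22: ✗
basic_sum = 331 + 2 + 314 + 212 + 239 + 98 + 164 + 136 = 1496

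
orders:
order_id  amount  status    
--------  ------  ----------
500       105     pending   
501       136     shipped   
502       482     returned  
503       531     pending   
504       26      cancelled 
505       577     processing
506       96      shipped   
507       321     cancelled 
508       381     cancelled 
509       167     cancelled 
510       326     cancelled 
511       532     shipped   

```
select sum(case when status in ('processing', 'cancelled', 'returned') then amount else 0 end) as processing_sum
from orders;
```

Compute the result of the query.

order_id=500: ✗
order_id=501: ✗
order_id=502: ✓ → 482
order_id=503: ✗
order_id=504: ✓ → 26
order_id=505: ✓ → 577
order_id=506: ✗
order_id=507: ✓ → 321
order_id=508: ✓ → 381
order_id=509: ✓ → 167
order_id=510: ✓ → 326
order_id=511: ✗
processing_sum = 482 + 26 + 577 + 321 + 381 + 167 + 326 = 2280

2280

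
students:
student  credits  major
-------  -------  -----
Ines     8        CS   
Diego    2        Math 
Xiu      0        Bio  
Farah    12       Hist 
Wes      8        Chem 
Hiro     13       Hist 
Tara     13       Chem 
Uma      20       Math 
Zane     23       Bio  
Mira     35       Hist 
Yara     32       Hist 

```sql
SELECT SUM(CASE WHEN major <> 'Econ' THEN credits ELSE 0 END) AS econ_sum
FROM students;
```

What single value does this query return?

166

student=Ines: ✓ → 8
student=Diego: ✓ → 2
student=Xiu: ✓ → 0
student=Farah: ✓ → 12
student=Wes: ✓ → 8
student=Hiro: ✓ → 13
student=Tara: ✓ → 13
student=Uma: ✓ → 20
student=Zane: ✓ → 23
student=Mira: ✓ → 35
student=Yara: ✓ → 32
econ_sum = 8 + 2 + 12 + 8 + 13 + 13 + 20 + 23 + 35 + 32 = 166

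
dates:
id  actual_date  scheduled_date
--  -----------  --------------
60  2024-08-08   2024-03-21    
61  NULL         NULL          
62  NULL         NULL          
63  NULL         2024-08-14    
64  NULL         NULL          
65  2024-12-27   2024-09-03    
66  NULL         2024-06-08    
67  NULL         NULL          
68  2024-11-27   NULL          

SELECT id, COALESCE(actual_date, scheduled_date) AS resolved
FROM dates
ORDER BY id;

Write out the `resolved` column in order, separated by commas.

2024-08-08, NULL, NULL, 2024-08-14, NULL, 2024-12-27, 2024-06-08, NULL, 2024-11-27

id=60: actual_date=2024-08-08 → 2024-08-08
id=61: actual_date=NULL, scheduled_date=NULL (all NULL) → NULL
id=62: actual_date=NULL, scheduled_date=NULL (all NULL) → NULL
id=63: actual_date=NULL, scheduled_date=2024-08-14 → 2024-08-14
id=64: actual_date=NULL, scheduled_date=NULL (all NULL) → NULL
id=65: actual_date=2024-12-27 → 2024-12-27
id=66: actual_date=NULL, scheduled_date=2024-06-08 → 2024-06-08
id=67: actual_date=NULL, scheduled_date=NULL (all NULL) → NULL
id=68: actual_date=2024-11-27 → 2024-11-27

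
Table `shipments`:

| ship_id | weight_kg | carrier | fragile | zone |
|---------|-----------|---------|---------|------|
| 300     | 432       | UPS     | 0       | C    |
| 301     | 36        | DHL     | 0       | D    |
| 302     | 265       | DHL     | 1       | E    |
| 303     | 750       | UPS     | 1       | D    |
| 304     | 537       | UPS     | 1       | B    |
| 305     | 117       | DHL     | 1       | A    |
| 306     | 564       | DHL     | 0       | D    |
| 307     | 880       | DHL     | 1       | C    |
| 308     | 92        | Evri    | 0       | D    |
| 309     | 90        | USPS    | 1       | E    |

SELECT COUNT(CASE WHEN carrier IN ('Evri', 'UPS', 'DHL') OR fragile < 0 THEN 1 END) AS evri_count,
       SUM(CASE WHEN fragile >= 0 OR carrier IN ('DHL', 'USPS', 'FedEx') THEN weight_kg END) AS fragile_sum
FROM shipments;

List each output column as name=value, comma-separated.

evri_count=9, fragile_sum=3763

[evri_count: carrier IN ('Evri', 'UPS', 'DHL') OR fragile < 0]
ship_id=300: ✓ → 1
ship_id=301: ✓ → 1
ship_id=302: ✓ → 1
ship_id=303: ✓ → 1
ship_id=304: ✓ → 1
ship_id=305: ✓ → 1
ship_id=306: ✓ → 1
ship_id=307: ✓ → 1
ship_id=308: ✓ → 1
ship_id=309: ✗
evri_count = COUNT(1, 1, 1, 1, 1, 1, 1, 1, 1) = 9
—
[fragile_sum: fragile >= 0 OR carrier IN ('DHL', 'USPS', 'FedEx')]
ship_id=300: ✓ → 432
ship_id=301: ✓ → 36
ship_id=302: ✓ → 265
ship_id=303: ✓ → 750
ship_id=304: ✓ → 537
ship_id=305: ✓ → 117
ship_id=306: ✓ → 564
ship_id=307: ✓ → 880
ship_id=308: ✓ → 92
ship_id=309: ✓ → 90
fragile_sum = 432 + 36 + 265 + 750 + 537 + 117 + 564 + 880 + 92 + 90 = 3763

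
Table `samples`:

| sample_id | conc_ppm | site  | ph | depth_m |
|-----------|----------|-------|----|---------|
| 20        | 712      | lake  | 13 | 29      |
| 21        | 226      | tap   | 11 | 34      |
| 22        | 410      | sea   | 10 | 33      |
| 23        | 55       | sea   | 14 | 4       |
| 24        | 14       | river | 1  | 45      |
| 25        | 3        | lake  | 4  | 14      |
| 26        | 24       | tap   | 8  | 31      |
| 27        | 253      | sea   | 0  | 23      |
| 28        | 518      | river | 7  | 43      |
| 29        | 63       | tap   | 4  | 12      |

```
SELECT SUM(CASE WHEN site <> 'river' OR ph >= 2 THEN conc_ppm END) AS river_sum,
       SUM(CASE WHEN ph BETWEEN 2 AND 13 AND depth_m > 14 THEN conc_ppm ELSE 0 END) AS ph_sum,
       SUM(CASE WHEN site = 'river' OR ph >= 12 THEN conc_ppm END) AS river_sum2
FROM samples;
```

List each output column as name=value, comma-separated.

[river_sum: site <> 'river' OR ph >= 2]
sample_id=20: ✓ → 712
sample_id=21: ✓ → 226
sample_id=22: ✓ → 410
sample_id=23: ✓ → 55
sample_id=24: ✗
sample_id=25: ✓ → 3
sample_id=26: ✓ → 24
sample_id=27: ✓ → 253
sample_id=28: ✓ → 518
sample_id=29: ✓ → 63
river_sum = 712 + 226 + 410 + 55 + 3 + 24 + 253 + 518 + 63 = 2264
—
[ph_sum: ph BETWEEN 2 AND 13 AND depth_m > 14]
sample_id=20: ✓ → 712
sample_id=21: ✓ → 226
sample_id=22: ✓ → 410
sample_id=23: ✗
sample_id=24: ✗
sample_id=25: ✗
sample_id=26: ✓ → 24
sample_id=27: ✗
sample_id=28: ✓ → 518
sample_id=29: ✗
ph_sum = 712 + 226 + 410 + 24 + 518 = 1890
—
[river_sum2: site = 'river' OR ph >= 12]
sample_id=20: ✓ → 712
sample_id=21: ✗
sample_id=22: ✗
sample_id=23: ✓ → 55
sample_id=24: ✓ → 14
sample_id=25: ✗
sample_id=26: ✗
sample_id=27: ✗
sample_id=28: ✓ → 518
sample_id=29: ✗
river_sum2 = 712 + 55 + 14 + 518 = 1299

river_sum=2264, ph_sum=1890, river_sum2=1299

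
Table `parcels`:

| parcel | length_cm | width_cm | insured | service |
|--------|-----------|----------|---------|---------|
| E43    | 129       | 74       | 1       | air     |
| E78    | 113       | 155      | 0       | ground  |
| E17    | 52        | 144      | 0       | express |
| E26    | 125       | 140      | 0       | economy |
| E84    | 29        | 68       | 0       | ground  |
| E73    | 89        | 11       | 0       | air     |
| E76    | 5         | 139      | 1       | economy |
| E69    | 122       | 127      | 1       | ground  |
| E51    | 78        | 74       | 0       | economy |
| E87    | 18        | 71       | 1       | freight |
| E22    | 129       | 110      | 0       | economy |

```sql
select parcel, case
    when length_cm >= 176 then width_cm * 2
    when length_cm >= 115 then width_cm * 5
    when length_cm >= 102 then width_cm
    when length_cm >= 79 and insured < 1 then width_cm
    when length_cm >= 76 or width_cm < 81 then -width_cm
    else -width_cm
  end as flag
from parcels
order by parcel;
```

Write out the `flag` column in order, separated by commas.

parcel=E17: ELSE → -144
parcel=E22: length_cm >= 115 → 550
parcel=E26: length_cm >= 115 → 700
parcel=E43: length_cm >= 115 → 370
parcel=E51: length_cm >= 76 or width_cm < 81 → -74
parcel=E69: length_cm >= 115 → 635
parcel=E73: length_cm >= 79 and insured < 1 → 11
parcel=E76: ELSE → -139
parcel=E78: length_cm >= 102 → 155
parcel=E84: length_cm >= 76 or width_cm < 81 → -68
parcel=E87: length_cm >= 76 or width_cm < 81 → -71

-144, 550, 700, 370, -74, 635, 11, -139, 155, -68, -71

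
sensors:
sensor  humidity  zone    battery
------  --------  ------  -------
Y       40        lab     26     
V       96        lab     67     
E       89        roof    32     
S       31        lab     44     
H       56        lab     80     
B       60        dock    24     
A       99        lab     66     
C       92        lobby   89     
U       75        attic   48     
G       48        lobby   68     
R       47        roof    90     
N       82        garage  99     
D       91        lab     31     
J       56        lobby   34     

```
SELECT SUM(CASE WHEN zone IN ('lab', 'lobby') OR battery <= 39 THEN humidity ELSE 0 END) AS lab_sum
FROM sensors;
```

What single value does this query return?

758

sensor=Y: ✓ → 40
sensor=V: ✓ → 96
sensor=E: ✓ → 89
sensor=S: ✓ → 31
sensor=H: ✓ → 56
sensor=B: ✓ → 60
sensor=A: ✓ → 99
sensor=C: ✓ → 92
sensor=U: ✗
sensor=G: ✓ → 48
sensor=R: ✗
sensor=N: ✗
sensor=D: ✓ → 91
sensor=J: ✓ → 56
lab_sum = 40 + 96 + 89 + 31 + 56 + 60 + 99 + 92 + 48 + 91 + 56 = 758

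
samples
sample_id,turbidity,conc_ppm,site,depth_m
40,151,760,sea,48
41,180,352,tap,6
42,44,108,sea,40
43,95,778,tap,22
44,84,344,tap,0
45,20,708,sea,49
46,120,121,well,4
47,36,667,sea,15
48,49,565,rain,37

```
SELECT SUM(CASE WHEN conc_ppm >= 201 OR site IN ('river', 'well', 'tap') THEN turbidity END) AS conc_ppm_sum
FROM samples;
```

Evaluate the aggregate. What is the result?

735

sample_id=40: ✓ → 151
sample_id=41: ✓ → 180
sample_id=42: ✗
sample_id=43: ✓ → 95
sample_id=44: ✓ → 84
sample_id=45: ✓ → 20
sample_id=46: ✓ → 120
sample_id=47: ✓ → 36
sample_id=48: ✓ → 49
conc_ppm_sum = 151 + 180 + 95 + 84 + 20 + 120 + 36 + 49 = 735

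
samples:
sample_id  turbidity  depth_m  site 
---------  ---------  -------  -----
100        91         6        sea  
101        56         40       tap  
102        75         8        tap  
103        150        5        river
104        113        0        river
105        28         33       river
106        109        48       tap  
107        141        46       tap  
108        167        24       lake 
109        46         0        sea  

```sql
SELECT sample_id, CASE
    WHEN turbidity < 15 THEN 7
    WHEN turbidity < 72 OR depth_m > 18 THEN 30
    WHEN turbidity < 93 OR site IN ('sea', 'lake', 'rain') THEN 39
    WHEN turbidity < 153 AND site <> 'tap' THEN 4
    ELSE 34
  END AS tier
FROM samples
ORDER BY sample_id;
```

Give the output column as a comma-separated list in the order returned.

sample_id=100: turbidity < 93 OR site IN ('sea', 'lake', 'rain') → 39
sample_id=101: turbidity < 72 OR depth_m > 18 → 30
sample_id=102: turbidity < 93 OR site IN ('sea', 'lake', 'rain') → 39
sample_id=103: turbidity < 153 AND site <> 'tap' → 4
sample_id=104: turbidity < 153 AND site <> 'tap' → 4
sample_id=105: turbidity < 72 OR depth_m > 18 → 30
sample_id=106: turbidity < 72 OR depth_m > 18 → 30
sample_id=107: turbidity < 72 OR depth_m > 18 → 30
sample_id=108: turbidity < 72 OR depth_m > 18 → 30
sample_id=109: turbidity < 72 OR depth_m > 18 → 30

39, 30, 39, 4, 4, 30, 30, 30, 30, 30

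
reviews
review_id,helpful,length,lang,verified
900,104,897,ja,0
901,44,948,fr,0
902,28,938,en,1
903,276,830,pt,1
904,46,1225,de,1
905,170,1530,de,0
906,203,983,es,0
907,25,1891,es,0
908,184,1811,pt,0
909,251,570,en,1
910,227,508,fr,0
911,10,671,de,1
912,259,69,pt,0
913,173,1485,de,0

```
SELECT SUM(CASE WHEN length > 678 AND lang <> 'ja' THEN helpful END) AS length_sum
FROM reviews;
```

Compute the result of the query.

1149

review_id=900: ✗
review_id=901: ✓ → 44
review_id=902: ✓ → 28
review_id=903: ✓ → 276
review_id=904: ✓ → 46
review_id=905: ✓ → 170
review_id=906: ✓ → 203
review_id=907: ✓ → 25
review_id=908: ✓ → 184
review_id=909: ✗
review_id=910: ✗
review_id=911: ✗
review_id=912: ✗
review_id=913: ✓ → 173
length_sum = 44 + 28 + 276 + 46 + 170 + 203 + 25 + 184 + 173 = 1149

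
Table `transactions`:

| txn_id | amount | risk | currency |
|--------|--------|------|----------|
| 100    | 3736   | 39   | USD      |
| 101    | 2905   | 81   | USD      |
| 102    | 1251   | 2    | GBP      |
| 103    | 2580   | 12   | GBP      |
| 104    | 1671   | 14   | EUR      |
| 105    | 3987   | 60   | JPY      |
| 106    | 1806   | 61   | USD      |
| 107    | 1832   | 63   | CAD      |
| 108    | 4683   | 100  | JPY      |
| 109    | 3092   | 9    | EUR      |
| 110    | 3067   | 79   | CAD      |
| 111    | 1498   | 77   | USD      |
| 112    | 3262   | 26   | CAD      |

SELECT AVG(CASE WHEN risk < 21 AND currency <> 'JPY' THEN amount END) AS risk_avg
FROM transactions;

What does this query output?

txn_id=100: ✗
txn_id=101: ✗
txn_id=102: ✓ → 1251
txn_id=103: ✓ → 2580
txn_id=104: ✓ → 1671
txn_id=105: ✗
txn_id=106: ✗
txn_id=107: ✗
txn_id=108: ✗
txn_id=109: ✓ → 3092
txn_id=110: ✗
txn_id=111: ✗
txn_id=112: ✗
risk_avg = (1251 + 2580 + 1671 + 3092) / 4 = 2148.5

2148.5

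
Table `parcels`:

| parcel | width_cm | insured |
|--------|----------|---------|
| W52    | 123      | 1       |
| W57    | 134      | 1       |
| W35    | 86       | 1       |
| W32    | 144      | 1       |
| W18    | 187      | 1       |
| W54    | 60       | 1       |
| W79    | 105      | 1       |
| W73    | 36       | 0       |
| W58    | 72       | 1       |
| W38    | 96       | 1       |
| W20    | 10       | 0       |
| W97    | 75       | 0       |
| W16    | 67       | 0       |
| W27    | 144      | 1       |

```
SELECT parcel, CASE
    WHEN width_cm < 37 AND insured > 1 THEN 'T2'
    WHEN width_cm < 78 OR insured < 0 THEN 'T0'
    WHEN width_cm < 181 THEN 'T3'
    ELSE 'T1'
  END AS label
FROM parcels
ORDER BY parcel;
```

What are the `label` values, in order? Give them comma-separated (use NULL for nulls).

T0, T1, T0, T3, T3, T3, T3, T3, T0, T3, T0, T0, T3, T0

parcel=W16: width_cm < 78 OR insured < 0 → T0
parcel=W18: ELSE → T1
parcel=W20: width_cm < 78 OR insured < 0 → T0
parcel=W27: width_cm < 181 → T3
parcel=W32: width_cm < 181 → T3
parcel=W35: width_cm < 181 → T3
parcel=W38: width_cm < 181 → T3
parcel=W52: width_cm < 181 → T3
parcel=W54: width_cm < 78 OR insured < 0 → T0
parcel=W57: width_cm < 181 → T3
parcel=W58: width_cm < 78 OR insured < 0 → T0
parcel=W73: width_cm < 78 OR insured < 0 → T0
parcel=W79: width_cm < 181 → T3
parcel=W97: width_cm < 78 OR insured < 0 → T0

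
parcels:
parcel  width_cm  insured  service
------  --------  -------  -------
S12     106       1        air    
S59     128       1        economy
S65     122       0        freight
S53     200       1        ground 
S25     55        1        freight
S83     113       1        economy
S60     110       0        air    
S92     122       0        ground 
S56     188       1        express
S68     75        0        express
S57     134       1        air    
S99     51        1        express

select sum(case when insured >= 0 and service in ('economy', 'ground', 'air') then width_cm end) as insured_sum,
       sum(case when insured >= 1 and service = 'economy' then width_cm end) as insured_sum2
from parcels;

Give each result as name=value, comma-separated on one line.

insured_sum=913, insured_sum2=241

[insured_sum: insured >= 0 and service in ('economy', 'ground', 'air')]
parcel=S12: ✓ → 106
parcel=S59: ✓ → 128
parcel=S65: ✗
parcel=S53: ✓ → 200
parcel=S25: ✗
parcel=S83: ✓ → 113
parcel=S60: ✓ → 110
parcel=S92: ✓ → 122
parcel=S56: ✗
parcel=S68: ✗
parcel=S57: ✓ → 134
parcel=S99: ✗
insured_sum = 106 + 128 + 200 + 113 + 110 + 122 + 134 = 913
—
[insured_sum2: insured >= 1 and service = 'economy']
parcel=S12: ✗
parcel=S59: ✓ → 128
parcel=S65: ✗
parcel=S53: ✗
parcel=S25: ✗
parcel=S83: ✓ → 113
parcel=S60: ✗
parcel=S92: ✗
parcel=S56: ✗
parcel=S68: ✗
parcel=S57: ✗
parcel=S99: ✗
insured_sum2 = 128 + 113 = 241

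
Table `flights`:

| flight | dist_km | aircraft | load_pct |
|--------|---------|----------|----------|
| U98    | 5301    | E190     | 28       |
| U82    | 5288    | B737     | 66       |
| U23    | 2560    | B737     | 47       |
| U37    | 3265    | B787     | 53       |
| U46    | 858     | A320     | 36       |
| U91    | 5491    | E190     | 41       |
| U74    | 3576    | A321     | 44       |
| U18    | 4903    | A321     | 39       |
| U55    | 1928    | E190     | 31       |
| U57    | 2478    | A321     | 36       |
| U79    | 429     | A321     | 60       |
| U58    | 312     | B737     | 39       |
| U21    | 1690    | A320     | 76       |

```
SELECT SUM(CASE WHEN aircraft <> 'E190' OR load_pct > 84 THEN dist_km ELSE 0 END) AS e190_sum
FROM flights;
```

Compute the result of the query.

flight=U98: ✗
flight=U82: ✓ → 5288
flight=U23: ✓ → 2560
flight=U37: ✓ → 3265
flight=U46: ✓ → 858
flight=U91: ✗
flight=U74: ✓ → 3576
flight=U18: ✓ → 4903
flight=U55: ✗
flight=U57: ✓ → 2478
flight=U79: ✓ → 429
flight=U58: ✓ → 312
flight=U21: ✓ → 1690
e190_sum = 5288 + 2560 + 3265 + 858 + 3576 + 4903 + 2478 + 429 + 312 + 1690 = 25359

25359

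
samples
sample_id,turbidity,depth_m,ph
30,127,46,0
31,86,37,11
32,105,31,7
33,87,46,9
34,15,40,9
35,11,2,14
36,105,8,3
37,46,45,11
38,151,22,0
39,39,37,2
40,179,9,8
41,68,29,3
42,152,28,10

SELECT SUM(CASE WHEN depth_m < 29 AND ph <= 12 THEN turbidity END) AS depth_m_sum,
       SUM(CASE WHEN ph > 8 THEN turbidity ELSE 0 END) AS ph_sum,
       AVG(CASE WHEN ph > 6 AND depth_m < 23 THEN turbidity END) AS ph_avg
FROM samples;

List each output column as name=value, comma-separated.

[depth_m_sum: depth_m < 29 AND ph <= 12]
sample_id=30: ✗
sample_id=31: ✗
sample_id=32: ✗
sample_id=33: ✗
sample_id=34: ✗
sample_id=35: ✗
sample_id=36: ✓ → 105
sample_id=37: ✗
sample_id=38: ✓ → 151
sample_id=39: ✗
sample_id=40: ✓ → 179
sample_id=41: ✗
sample_id=42: ✓ → 152
depth_m_sum = 105 + 151 + 179 + 152 = 587
—
[ph_sum: ph > 8]
sample_id=30: ✗
sample_id=31: ✓ → 86
sample_id=32: ✗
sample_id=33: ✓ → 87
sample_id=34: ✓ → 15
sample_id=35: ✓ → 11
sample_id=36: ✗
sample_id=37: ✓ → 46
sample_id=38: ✗
sample_id=39: ✗
sample_id=40: ✗
sample_id=41: ✗
sample_id=42: ✓ → 152
ph_sum = 86 + 87 + 15 + 11 + 46 + 152 = 397
—
[ph_avg: ph > 6 AND depth_m < 23]
sample_id=30: ✗
sample_id=31: ✗
sample_id=32: ✗
sample_id=33: ✗
sample_id=34: ✗
sample_id=35: ✓ → 11
sample_id=36: ✗
sample_id=37: ✗
sample_id=38: ✗
sample_id=39: ✗
sample_id=40: ✓ → 179
sample_id=41: ✗
sample_id=42: ✗
ph_avg = (11 + 179) / 2 = 95

depth_m_sum=587, ph_sum=397, ph_avg=95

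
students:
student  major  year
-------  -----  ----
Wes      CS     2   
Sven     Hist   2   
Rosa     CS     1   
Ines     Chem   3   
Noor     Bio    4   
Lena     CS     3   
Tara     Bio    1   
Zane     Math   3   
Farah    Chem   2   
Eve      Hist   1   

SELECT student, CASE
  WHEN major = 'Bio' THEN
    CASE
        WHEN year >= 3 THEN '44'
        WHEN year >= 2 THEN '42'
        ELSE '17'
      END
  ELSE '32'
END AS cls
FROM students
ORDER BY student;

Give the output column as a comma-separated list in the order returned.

student=Eve: major='Hist' → outer ELSE → 32
student=Farah: major='Chem' → outer ELSE → 32
student=Ines: major='Chem' → outer ELSE → 32
student=Lena: major='CS' → outer ELSE → 32
student=Noor: major='Bio' → inner[year >= 3] → 44
student=Rosa: major='CS' → outer ELSE → 32
student=Sven: major='Hist' → outer ELSE → 32
student=Tara: major='Bio' → inner[ELSE] → 17
student=Wes: major='CS' → outer ELSE → 32
student=Zane: major='Math' → outer ELSE → 32

32, 32, 32, 32, 44, 32, 32, 17, 32, 32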